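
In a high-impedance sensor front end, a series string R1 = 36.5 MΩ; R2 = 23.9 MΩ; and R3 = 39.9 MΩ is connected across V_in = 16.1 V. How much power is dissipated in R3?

The common current is I = 16.1/100.3 = 0.1605 µA.
V(R3) = I·R = 6.405 V; P = V·I = 6.405 × 0.1605 = 1.028 µW.

P ≈ 1.03 µW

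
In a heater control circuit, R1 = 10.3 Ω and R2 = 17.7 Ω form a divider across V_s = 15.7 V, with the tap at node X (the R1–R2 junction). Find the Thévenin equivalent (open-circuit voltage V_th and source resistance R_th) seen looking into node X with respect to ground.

V_th ≈ 9.92 V, R_th ≈ 6.51 Ω

With X open, the divider is unloaded: V_th = 15.7 × 17.7/28.00 = 9.925 V.
With V_s suppressed (replaced by a short), R_th = R1 ‖ R2 = (10.30 × 17.7)/(10.30 + 17.7) = 6.511 Ω.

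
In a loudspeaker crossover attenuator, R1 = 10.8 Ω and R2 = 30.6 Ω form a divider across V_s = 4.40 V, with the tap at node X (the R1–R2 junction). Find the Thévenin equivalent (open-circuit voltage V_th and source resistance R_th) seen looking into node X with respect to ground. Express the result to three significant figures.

With X open, the divider is unloaded: V_th = 4.40 × 30.6/41.40 = 3.252 V.
With V_s suppressed (replaced by a short), R_th = R1 ‖ R2 = (10.80 × 30.6)/(10.80 + 30.6) = 7.983 Ω.

V_th ≈ 3.25 V, R_th ≈ 7.98 Ω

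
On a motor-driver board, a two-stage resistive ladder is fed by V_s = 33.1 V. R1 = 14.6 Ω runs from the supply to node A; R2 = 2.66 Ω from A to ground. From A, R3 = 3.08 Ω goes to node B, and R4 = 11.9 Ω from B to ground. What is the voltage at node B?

Node A sees R2 in parallel with the series input of stage 2, R3 + R4 = 14.98 Ω.
R2 ‖ (R3+R4) = 2.259 Ω.
So V_A = 33.1 × 0.1340 = 4.435 V.
Then the unloaded second divider: V_B = V_A × R4/(R3+R4) = 4.435 × 0.7944 = 3.523 V.

V_B ≈ 3.52 V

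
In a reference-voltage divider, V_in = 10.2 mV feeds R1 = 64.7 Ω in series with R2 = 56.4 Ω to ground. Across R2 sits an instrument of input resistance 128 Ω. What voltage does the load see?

The load sits in parallel with R2, giving an effective lower resistance R2' = R2·R_L/(R2+R_L) = 39.15 Ω.
Now apply the divider: V_out = 10.2 × 0.3770 = 3.845 mV.
(Unloaded it would be 4.75 mV; the load pulls it down.)

V_out ≈ 3.85 mV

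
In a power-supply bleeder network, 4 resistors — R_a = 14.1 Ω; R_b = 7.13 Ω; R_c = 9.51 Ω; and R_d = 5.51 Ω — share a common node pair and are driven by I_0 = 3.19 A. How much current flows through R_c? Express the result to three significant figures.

I ≈ 0.674 A

Total conductance ΣG = 1/14.1 + 1/7.13 + 1/9.51 + 1/5.51 = 0.4978 (units of 1/Ω).
By the current-divider rule, I = I_0 · G_k/ΣG = 3.19 × 0.2112 = 0.6738 A.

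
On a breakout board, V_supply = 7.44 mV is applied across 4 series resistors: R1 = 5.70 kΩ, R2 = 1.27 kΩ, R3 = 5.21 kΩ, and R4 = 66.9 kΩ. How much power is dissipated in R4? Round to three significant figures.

Series current I = V_supply/ΣR = 7.44/79.08 = 0.09408 µA.
P = I²R = 0.008851 × 66.9 = 0.5922 nW.

P ≈ 0.592 nW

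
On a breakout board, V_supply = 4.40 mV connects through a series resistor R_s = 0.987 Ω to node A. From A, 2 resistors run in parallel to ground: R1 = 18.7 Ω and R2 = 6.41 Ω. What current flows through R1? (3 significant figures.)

I ≈ 0.195 mA

Combine the parallel branches: R_p = (1/18.7 + 1/6.41)⁻¹ = 4.774 Ω.
Node voltage V_A = V_supply · R_p/(R_s + R_p) = 4.40 × 0.8287 = 3.646 mV.
Branch current I = V_A/R1 = 3.646/18.7 = 0.1950 mA.
(Check via current divider: I_total = 0.7638 mA; share G_k/ΣG = 0.2553 → same result.)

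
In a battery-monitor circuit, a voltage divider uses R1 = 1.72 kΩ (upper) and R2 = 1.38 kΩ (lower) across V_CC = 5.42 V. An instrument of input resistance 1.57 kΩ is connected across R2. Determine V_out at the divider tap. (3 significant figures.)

R2 ‖ R_L = (1.38 × 1.57)/(1.38 + 1.57) = 0.7344 kΩ.
Now apply the divider: V_out = 5.42 × 0.2992 = 1.622 V.

V_out ≈ 1.62 V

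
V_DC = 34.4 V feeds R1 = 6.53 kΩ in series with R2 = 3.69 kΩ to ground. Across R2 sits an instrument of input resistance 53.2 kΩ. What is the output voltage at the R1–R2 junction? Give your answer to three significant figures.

V_out ≈ 11.9 V

The load sits in parallel with R2, giving an effective lower resistance R2' = R2·R_L/(R2+R_L) = 3.451 kΩ.
Now apply the divider: V_out = 34.4 × 0.3457 = 11.89 V.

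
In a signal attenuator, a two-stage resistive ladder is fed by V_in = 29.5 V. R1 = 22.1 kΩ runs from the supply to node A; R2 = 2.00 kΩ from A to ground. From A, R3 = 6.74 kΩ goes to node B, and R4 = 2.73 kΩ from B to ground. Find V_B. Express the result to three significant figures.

V_B ≈ 0.591 V

Node A sees R2 in parallel with the series input of stage 2, R3 + R4 = 9.470 kΩ.
Effective lower resistance at A: R2 ‖ 9.470 = 1.651 kΩ.
V_A = 29.5 × 1.651/(22.1 + 1.651) = 2.051 V.
Stage 2 is unloaded, so V_B = V_A · R4/(R3+R4) = 2.051 × 2.73/9.470 = 0.5912 V.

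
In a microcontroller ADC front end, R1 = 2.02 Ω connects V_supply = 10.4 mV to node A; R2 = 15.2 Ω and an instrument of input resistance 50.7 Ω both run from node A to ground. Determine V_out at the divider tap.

V_out ≈ 8.87 mV

R2 ‖ R_L = (15.2 × 50.7)/(15.2 + 50.7) = 11.69 Ω.
Voltage divider with the loaded lower leg: V_out = 10.4 × 11.69/(2.02 + 11.69) = 10.4 × 0.8527 = 8.868 mV.
(Unloaded it would be 9.18 mV; the load pulls it down.)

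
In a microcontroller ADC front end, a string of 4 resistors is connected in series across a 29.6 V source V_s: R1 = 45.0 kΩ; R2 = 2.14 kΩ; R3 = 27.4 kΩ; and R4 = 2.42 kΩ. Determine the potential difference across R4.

Series total: ΣR = 45.0 + 2.14 + 27.4 + 2.42 = 76.96 kΩ.
Voltage divider: V = V_s · (2.420 / 76.96) = 29.6 × 0.03144 = 0.9308 V.

V ≈ 0.931 V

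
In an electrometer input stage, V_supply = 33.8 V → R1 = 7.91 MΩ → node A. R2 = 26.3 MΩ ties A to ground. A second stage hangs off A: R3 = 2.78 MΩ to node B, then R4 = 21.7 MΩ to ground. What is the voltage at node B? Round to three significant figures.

V_B ≈ 18.5 V

Node A sees R2 in parallel with the series input of stage 2, R3 + R4 = 24.48 MΩ.
R2 ‖ (R3+R4) = 12.68 MΩ.
First divider: V_A = V_supply · 12.68/(7.91 + 12.68) = 20.81 V.
Stage 2 is unloaded, so V_B = V_A · R4/(R3+R4) = 20.81 × 21.7/24.48 = 18.45 V.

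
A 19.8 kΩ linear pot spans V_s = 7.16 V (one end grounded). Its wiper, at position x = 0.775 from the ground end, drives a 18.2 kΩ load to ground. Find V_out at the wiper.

V_out ≈ 4.66 V

Split the track: R_lower = x·R_p = 15.35 kΩ, R_upper = (1−x)·R_p = 4.455 kΩ.
(x·R_p) ‖ R_L = 8.326 kΩ.
Loaded-divider output: V_out = 7.16 × 0.6514 = 4.664 V.
(Unloaded: V_out = x·V_s = 5.55 V.)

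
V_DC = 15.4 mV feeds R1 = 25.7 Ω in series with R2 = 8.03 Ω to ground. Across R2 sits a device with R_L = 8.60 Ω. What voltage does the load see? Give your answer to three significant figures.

The load sits in parallel with R2, giving an effective lower resistance R2' = R2·R_L/(R2+R_L) = 4.153 Ω.
Then V_out = V_DC · R2'/(R1 + R2') = 15.4 × 4.153/29.85 = 2.142 mV.

V_out ≈ 2.14 mV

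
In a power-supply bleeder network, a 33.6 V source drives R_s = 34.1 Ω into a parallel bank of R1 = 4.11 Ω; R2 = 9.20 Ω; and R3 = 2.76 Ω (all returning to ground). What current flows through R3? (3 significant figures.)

I ≈ 0.480 A

Equivalent of the parallel group: R_p = 1.400 Ω.
V_A by voltage divider: V_A = 33.6 × 1.400/(34.1 + 1.400) = 1.325 V.
Branch current I = V_A/R3 = 1.325/2.76 = 0.4801 A.
(Check via current divider: I_total = 0.9465 A; share G_k/ΣG = 0.5072 → same result.)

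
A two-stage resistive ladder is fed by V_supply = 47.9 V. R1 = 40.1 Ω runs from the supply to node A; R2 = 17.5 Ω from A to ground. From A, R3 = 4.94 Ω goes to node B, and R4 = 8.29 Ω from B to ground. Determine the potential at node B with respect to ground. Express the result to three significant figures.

The second stage (R3 + R4 = 13.23 Ω) loads node A in parallel with R2.
R2 ‖ (R3+R4) = 7.534 Ω.
V_A = 47.9 × 7.534/(40.1 + 7.534) = 7.576 V.
Then the unloaded second divider: V_B = V_A × R4/(R3+R4) = 7.576 × 0.6266 = 4.747 V.

V_B ≈ 4.75 V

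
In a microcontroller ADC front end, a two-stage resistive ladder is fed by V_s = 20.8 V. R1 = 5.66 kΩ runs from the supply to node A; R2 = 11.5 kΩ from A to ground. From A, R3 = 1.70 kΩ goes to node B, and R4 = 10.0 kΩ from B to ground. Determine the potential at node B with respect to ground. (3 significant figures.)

V_B ≈ 9.00 V

Node A sees R2 in parallel with the series input of stage 2, R3 + R4 = 11.70 kΩ.
Effective lower resistance at A: R2 ‖ 11.70 = 5.800 kΩ.
V_A = 20.8 × 5.800/(5.66 + 5.800) = 10.53 V.
V_B = V_A × 0.8547 = 8.997 V.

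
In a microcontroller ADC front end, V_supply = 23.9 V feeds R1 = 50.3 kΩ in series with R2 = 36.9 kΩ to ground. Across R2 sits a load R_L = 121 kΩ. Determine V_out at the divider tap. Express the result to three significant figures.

First combine the lower leg with the load: R2 ‖ R_L = 28.28 kΩ.
Voltage divider with the loaded lower leg: V_out = 23.9 × 28.28/(50.3 + 28.28) = 23.9 × 0.3599 = 8.601 V.
(Unloaded it would be 10.1 V; the load pulls it down.)

V_out ≈ 8.60 V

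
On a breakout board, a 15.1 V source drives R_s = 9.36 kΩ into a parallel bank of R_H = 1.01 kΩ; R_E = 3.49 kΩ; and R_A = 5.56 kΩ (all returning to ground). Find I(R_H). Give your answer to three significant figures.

I ≈ 1.02 mA

Combine the parallel branches: R_p = (1/1.01 + 1/3.49 + 1/5.56)⁻¹ = 0.6866 kΩ.
Node voltage V_A = V_CC · R_p/(R_s + R_p) = 15.1 × 0.06834 = 1.032 V.
I(R_H) = V_A / R_H = 1.032/1.01 = 1.022 mA.
(Equivalently: I_total = 1.503 mA, then current-divider fraction G_k/ΣG = 0.6798.)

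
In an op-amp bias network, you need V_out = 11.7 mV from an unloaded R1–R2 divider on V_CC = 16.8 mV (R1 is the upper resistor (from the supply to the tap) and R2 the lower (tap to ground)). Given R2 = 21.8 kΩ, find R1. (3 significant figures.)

The divider ratio is R2/(R1+R2) = 11.7/16.8 = 0.6964.
R1 = R2·(1/k − 1) = 21.8 × 0.4359 = 9.503 kΩ.

R1 ≈ 9.50 kΩ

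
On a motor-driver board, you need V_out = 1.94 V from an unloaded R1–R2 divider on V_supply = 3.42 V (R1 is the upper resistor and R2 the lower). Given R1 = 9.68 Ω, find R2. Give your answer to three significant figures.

Required fraction k = V_out/V_supply = 0.5673.
Rearranging, R2 = R1·k/(1−k) = 9.68 × 1.311 = 12.69 Ω.

R2 ≈ 12.7 Ω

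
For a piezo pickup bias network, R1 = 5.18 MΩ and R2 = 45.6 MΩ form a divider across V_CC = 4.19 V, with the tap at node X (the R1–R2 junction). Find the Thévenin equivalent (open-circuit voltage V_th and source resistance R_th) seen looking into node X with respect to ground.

V_th ≈ 3.76 V, R_th ≈ 4.65 MΩ

With X open, the divider is unloaded: V_th = 4.19 × 45.6/50.78 = 3.763 V.
Zeroing V_CC shorts the top of R1 to ground, so R_th = R1 ‖ R2 = 4.652 MΩ.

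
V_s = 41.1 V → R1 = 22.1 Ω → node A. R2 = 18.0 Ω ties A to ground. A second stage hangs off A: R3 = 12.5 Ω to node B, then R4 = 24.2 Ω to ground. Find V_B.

V_B ≈ 9.58 V

The second stage (R3 + R4 = 36.70 Ω) loads node A in parallel with R2.
R2 ‖ (R3+R4) = 12.08 Ω.
First divider: V_A = V_s · 12.08/(22.1 + 12.08) = 14.52 V.
Then the unloaded second divider: V_B = V_A × R4/(R3+R4) = 14.52 × 0.6594 = 9.577 V.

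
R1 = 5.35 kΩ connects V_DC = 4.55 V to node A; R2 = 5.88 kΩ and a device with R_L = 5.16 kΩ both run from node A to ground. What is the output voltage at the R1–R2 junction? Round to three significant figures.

V_out ≈ 1.54 V

First combine the lower leg with the load: R2 ‖ R_L = 2.748 kΩ.
Then V_out = V_DC · R2'/(R1 + R2') = 4.55 × 2.748/8.098 = 1.544 V.
(Unloaded it would be 2.38 V; the load pulls it down.)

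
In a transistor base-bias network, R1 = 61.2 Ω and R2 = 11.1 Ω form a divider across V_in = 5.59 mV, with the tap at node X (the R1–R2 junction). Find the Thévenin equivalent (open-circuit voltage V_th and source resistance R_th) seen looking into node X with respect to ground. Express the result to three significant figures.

Open-circuit (no load on X): V_th = V_in · R2/(R1 + R2) = 5.59 × 11.1/(61.20 + 11.1) = 0.8582 mV.
Zeroing V_in shorts the top of R1 to ground, so R_th = R1 ‖ R2 = 9.396 Ω.

V_th ≈ 0.858 mV, R_th ≈ 9.40 Ω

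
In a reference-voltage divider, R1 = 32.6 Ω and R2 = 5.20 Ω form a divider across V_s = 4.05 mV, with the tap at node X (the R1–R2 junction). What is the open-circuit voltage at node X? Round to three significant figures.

V_th is the unloaded tap voltage: V_s · R2/(R1+R2) = 4.05 × 0.1376 = 0.5571 mV.

V_th ≈ 0.557 mV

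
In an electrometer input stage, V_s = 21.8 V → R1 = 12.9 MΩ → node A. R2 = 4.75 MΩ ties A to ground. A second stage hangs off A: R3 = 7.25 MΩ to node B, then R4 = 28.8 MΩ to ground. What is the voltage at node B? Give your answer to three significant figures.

V_B ≈ 4.28 V

Node A sees R2 in parallel with the series input of stage 2, R3 + R4 = 36.05 MΩ.
R2 ‖ (R3+R4) = 4.197 MΩ.
First divider: V_A = V_s · 4.197/(12.9 + 4.197) = 5.351 V.
V_B = V_A × 0.7989 = 4.275 V.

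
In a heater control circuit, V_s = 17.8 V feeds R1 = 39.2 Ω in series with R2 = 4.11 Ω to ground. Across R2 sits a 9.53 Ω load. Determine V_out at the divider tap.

First combine the lower leg with the load: R2 ‖ R_L = 2.872 Ω.
Then V_out = V_s · R2'/(R1 + R2') = 17.8 × 2.872/42.07 = 1.215 V.
(Unloaded it would be 1.69 V; the load pulls it down.)

V_out ≈ 1.21 V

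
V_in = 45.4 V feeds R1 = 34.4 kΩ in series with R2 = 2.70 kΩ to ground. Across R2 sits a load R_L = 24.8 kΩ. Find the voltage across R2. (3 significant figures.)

First combine the lower leg with the load: R2 ‖ R_L = 2.435 kΩ.
Voltage divider with the loaded lower leg: V_out = 45.4 × 2.435/(34.4 + 2.435) = 45.4 × 0.06610 = 3.001 V.
(Unloaded it would be 3.30 V; the load pulls it down.)

V_out ≈ 3.00 V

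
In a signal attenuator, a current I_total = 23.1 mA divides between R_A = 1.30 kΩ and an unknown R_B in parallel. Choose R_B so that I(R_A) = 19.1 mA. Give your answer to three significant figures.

R_B ≈ 6.21 kΩ

The fraction through R_A equals R_B/(R_A+R_B).
19.1/23.1 = R_B/(R_A + R_B) → R_B = R_A · (0.8268)/(1 − 0.8268) = 1.30 × 4.775 = 6.207 kΩ.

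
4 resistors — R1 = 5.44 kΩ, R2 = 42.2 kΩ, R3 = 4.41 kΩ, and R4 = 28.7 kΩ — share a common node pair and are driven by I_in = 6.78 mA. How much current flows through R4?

I ≈ 0.504 mA

Conductances: ΣG = 1/5.44 + 1/42.2 + 1/4.41 + 1/28.7 = 0.4691 (1/kΩ).
Current divider: I(R4) = I_in · G_k/ΣG = 6.78 × (0.03484/0.4691) = 6.78 × 0.07427 = 0.5036 mA.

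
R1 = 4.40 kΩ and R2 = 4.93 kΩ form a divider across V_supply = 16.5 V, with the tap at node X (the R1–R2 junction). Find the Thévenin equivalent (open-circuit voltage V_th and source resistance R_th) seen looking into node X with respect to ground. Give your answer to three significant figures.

Open-circuit (no load on X): V_th = V_supply · R2/(R1 + R2) = 16.5 × 4.93/(4.400 + 4.93) = 8.719 V.
With V_supply suppressed (replaced by a short), R_th = R1 ‖ R2 = (4.400 × 4.93)/(4.400 + 4.93) = 2.325 kΩ.

V_th ≈ 8.72 V, R_th ≈ 2.32 kΩ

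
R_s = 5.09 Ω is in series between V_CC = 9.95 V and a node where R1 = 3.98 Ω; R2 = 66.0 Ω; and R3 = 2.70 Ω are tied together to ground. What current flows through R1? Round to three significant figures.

Combine the parallel branches: R_p = (1/3.98 + 1/66.0 + 1/2.70)⁻¹ = 1.570 Ω.
Node voltage V_A = V_CC · R_p/(R_s + R_p) = 9.95 × 0.2358 = 2.346 V.
Branch current I = V_A/R1 = 2.346/3.98 = 0.5895 A.
(Equivalently: I_total = 1.494 A, then current-divider fraction G_k/ΣG = 0.3946.)

I ≈ 0.589 A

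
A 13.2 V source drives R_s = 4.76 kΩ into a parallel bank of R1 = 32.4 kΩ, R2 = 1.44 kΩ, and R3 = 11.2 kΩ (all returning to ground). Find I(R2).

Equivalent of the parallel group: R_p = 1.228 kΩ.
V_A = 13.2 × 1.228/5.988 = 2.706 V.
Branch current I = V_A/R2 = 2.706/1.44 = 1.879 mA.
(Check via current divider: I_total = 2.205 mA; share G_k/ΣG = 0.8525 → same result.)

I ≈ 1.88 mA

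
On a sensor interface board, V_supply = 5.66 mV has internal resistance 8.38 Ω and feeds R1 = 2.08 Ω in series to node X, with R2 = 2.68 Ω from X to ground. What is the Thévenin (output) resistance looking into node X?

R_th ≈ 2.13 Ω

R1' = 8.38 + 2.08 = 10.46 Ω (source resistance + R1).
Zeroing V_supply shorts the top of R1' to ground, so R_th = R1' ‖ R2 = 2.133 Ω.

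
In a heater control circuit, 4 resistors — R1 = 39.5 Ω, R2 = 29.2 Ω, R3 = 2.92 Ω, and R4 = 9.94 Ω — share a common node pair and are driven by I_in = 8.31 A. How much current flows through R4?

Total conductance ΣG = 1/39.5 + 1/29.2 + 1/2.92 + 1/9.94 = 0.5026 (units of 1/Ω).
Current divider: I(R4) = I_in · G_k/ΣG = 8.31 × (0.1006/0.5026) = 8.31 × 0.2002 = 1.663 A.

I ≈ 1.66 A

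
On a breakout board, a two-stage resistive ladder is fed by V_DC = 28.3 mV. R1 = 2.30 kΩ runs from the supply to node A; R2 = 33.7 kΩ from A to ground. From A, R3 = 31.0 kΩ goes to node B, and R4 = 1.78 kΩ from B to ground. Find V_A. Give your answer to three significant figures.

Looking into the second stage from A: R3 + R4 = 32.78 kΩ appears in parallel with R2.
R2 ‖ (R3+R4) = 16.62 kΩ.
First divider: V_A = V_DC · 16.62/(2.30 + 16.62) = 24.86 mV.

V_A ≈ 24.9 mV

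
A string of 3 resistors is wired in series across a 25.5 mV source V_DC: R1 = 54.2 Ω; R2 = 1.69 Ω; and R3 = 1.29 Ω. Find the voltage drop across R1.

Total series resistance ΣR = 54.2 + 1.69 + 1.29 = 57.18 Ω.
By the voltage-divider rule, V = 25.5 × 54.20/57.18 = 24.17 mV.

V ≈ 24.2 mV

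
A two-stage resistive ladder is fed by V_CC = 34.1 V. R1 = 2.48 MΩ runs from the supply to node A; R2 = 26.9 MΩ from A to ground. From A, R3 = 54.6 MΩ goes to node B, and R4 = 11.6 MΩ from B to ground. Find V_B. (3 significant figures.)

The second stage (R3 + R4 = 66.20 MΩ) loads node A in parallel with R2.
Effective lower resistance at A: R2 ‖ 66.20 = 19.13 MΩ.
V_A = 34.1 × 19.13/(2.48 + 19.13) = 30.19 V.
Then the unloaded second divider: V_B = V_A × R4/(R3+R4) = 30.19 × 0.1752 = 5.289 V.

V_B ≈ 5.29 V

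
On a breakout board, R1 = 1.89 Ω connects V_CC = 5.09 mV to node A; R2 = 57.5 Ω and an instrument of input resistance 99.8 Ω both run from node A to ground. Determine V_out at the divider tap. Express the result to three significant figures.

R2 ‖ R_L = (57.5 × 99.8)/(57.5 + 99.8) = 36.48 Ω.
Then V_out = V_CC · R2'/(R1 + R2') = 5.09 × 36.48/38.37 = 4.839 mV.

V_out ≈ 4.84 mV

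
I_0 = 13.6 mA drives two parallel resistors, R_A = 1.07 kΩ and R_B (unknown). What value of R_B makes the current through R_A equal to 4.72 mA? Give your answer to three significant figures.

R_B ≈ 0.569 kΩ

In a two-way split, I_A/I_0 = R_B/(R_A + R_B).
4.72/13.6 = R_B/(R_A + R_B) → R_B = R_A · (0.3471)/(1 − 0.3471) = 1.07 × 0.5315 = 0.5687 kΩ.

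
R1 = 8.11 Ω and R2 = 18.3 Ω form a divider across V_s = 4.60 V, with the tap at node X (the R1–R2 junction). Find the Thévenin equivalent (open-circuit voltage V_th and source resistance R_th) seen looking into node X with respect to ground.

With X open, the divider is unloaded: V_th = 4.60 × 18.3/26.41 = 3.187 V.
With V_s suppressed (replaced by a short), R_th = R1 ‖ R2 = (8.110 × 18.3)/(8.110 + 18.3) = 5.620 Ω.

V_th ≈ 3.19 V, R_th ≈ 5.62 Ω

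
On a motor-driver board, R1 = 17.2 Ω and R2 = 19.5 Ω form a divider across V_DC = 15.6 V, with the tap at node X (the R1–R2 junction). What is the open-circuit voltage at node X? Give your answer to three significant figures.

With X open, the divider is unloaded: V_th = 15.6 × 19.5/36.70 = 8.289 V.

V_th ≈ 8.29 V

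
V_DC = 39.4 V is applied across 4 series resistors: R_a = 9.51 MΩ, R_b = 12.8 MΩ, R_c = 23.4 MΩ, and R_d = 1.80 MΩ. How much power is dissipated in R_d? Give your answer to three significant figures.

ΣR = 47.51 MΩ → I = 39.4/47.51 = 0.8293 µA.
V(R_d) = I·R = 1.493 V; P = V·I = 1.493 × 0.8293 = 1.238 µW.

P ≈ 1.24 µW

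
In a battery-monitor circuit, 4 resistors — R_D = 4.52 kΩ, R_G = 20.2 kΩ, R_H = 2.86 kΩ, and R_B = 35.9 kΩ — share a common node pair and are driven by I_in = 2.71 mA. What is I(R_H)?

I ≈ 1.46 mA

Conductances: ΣG = 1/4.52 + 1/20.2 + 1/2.86 + 1/35.9 = 0.6482 (1/kΩ).
By the current-divider rule, I = I_in · G_k/ΣG = 2.71 × 0.5394 = 1.462 mA.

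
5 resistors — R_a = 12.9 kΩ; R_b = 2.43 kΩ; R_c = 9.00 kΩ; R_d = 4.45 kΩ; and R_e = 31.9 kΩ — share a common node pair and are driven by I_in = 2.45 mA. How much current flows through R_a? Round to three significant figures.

I ≈ 0.222 mA

Conductances: ΣG = 1/12.9 + 1/2.43 + 1/9.00 + 1/4.45 + 1/31.9 = 0.8562 (1/kΩ).
By the current-divider rule, I = I_in · G_k/ΣG = 2.45 × 0.09054 = 0.2218 mA.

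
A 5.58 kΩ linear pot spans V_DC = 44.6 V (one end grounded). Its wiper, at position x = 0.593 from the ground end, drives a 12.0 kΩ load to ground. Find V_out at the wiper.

V_out ≈ 23.8 V

Split the track: R_lower = x·R_p = 3.309 kΩ, R_upper = (1−x)·R_p = 2.271 kΩ.
(x·R_p) ‖ R_L = 2.594 kΩ.
Then V_out = V_DC · 2.594/(2.271 + 2.594) = 23.78 V.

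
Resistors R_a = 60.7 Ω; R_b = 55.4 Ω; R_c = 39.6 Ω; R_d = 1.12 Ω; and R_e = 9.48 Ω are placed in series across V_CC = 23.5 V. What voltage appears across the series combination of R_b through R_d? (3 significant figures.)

V ≈ 13.6 V

Series total: ΣR = 60.7 + 55.4 + 39.6 + 1.12 + 9.48 = 166.3 Ω.
R_{R_b..R_d} = 55.4 + 39.6 + 1.12 = 96.12 Ω.
Voltage divider: V = V_CC · (96.12 / 166.3) = 23.5 × 0.5780 = 13.58 V.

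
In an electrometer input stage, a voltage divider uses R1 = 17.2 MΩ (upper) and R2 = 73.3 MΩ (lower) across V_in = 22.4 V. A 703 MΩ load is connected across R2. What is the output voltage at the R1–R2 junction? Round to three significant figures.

The load sits in parallel with R2, giving an effective lower resistance R2' = R2·R_L/(R2+R_L) = 66.38 MΩ.
Now apply the divider: V_out = 22.4 × 0.7942 = 17.79 V.

V_out ≈ 17.8 V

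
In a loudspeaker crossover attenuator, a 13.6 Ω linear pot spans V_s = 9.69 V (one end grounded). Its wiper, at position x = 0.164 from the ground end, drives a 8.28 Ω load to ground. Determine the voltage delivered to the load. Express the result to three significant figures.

Split the track: R_lower = x·R_p = 2.230 Ω, R_upper = (1−x)·R_p = 11.37 Ω.
Lower segment in parallel with the load: 2.230 ‖ 8.28 = 1.757 Ω.
Loaded-divider output: V_out = 9.69 × 0.1339 = 1.297 V.

V_out ≈ 1.30 V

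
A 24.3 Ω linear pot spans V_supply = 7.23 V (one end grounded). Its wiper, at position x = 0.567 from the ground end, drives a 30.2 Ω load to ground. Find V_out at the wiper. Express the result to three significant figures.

V_out ≈ 3.42 V

The pot divides into 10.52 Ω above the wiper and 13.78 Ω below.
R_L loads the lower segment: effective lower R = 9.461 Ω.
Then V_out = V_supply · 9.461/(10.52 + 9.461) = 3.423 V.
(Unloaded: V_out = x·V_supply = 4.10 V.)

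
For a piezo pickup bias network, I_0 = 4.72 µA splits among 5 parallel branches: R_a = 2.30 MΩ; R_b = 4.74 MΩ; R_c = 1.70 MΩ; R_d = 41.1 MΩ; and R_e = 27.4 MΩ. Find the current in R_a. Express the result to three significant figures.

I ≈ 1.58 µA

Conductances: ΣG = 1/2.30 + 1/4.74 + 1/1.70 + 1/41.1 + 1/27.4 = 1.295 (1/MΩ).
R_a takes the fraction G_k/ΣG = 0.4348/1.295 = 0.3358, so I = 4.72 × 0.3358 = 1.585 µA.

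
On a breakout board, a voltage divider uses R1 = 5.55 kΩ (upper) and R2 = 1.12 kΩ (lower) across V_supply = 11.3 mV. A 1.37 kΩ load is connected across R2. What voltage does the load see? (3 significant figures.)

First combine the lower leg with the load: R2 ‖ R_L = 0.6162 kΩ.
Now apply the divider: V_out = 11.3 × 0.09994 = 1.129 mV.
(Unloaded it would be 1.90 mV; the load pulls it down.)

V_out ≈ 1.13 mV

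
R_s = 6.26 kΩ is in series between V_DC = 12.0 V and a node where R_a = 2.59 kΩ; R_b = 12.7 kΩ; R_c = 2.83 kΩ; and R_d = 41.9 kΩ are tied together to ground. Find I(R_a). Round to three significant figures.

I ≈ 0.739 mA

Parallel bank: R_p = 1/(1/2.59 + 1/12.7 + 1/2.83 + 1/41.9) = 1.188 kΩ.
Node voltage V_A = V_DC · R_p/(R_s + R_p) = 12.0 × 0.1595 = 1.913 V.
I(R_a) = V_A / R_a = 1.913/2.59 = 0.7388 mA.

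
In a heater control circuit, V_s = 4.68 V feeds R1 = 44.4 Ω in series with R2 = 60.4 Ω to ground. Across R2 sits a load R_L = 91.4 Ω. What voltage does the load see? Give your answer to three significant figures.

The load sits in parallel with R2, giving an effective lower resistance R2' = R2·R_L/(R2+R_L) = 36.37 Ω.
Then V_out = V_s · R2'/(R1 + R2') = 4.68 × 36.37/80.77 = 2.107 V.

V_out ≈ 2.11 V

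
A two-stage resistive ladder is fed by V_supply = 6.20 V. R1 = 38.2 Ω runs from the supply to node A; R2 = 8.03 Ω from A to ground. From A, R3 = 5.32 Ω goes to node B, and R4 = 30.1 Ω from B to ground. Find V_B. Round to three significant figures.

V_B ≈ 0.771 V

Looking into the second stage from A: R3 + R4 = 35.42 Ω appears in parallel with R2.
R2 ‖ (R3+R4) = 6.546 Ω.
So V_A = 6.20 × 0.1463 = 0.9070 V.
Stage 2 is unloaded, so V_B = V_A · R4/(R3+R4) = 0.9070 × 30.1/35.42 = 0.7708 V.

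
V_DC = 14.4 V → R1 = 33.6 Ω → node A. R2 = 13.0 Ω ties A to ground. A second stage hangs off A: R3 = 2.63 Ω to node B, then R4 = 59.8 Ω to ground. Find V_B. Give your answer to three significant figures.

Node A sees R2 in parallel with the series input of stage 2, R3 + R4 = 62.43 Ω.
Effective lower resistance at A: R2 ‖ 62.43 = 10.76 Ω.
V_A = 14.4 × 10.76/(33.6 + 10.76) = 3.493 V.
Then the unloaded second divider: V_B = V_A × R4/(R3+R4) = 3.493 × 0.9579 = 3.346 V.

V_B ≈ 3.35 V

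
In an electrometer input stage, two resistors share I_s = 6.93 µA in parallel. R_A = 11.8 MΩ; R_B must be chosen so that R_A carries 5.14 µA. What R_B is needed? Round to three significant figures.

Two-branch current divider: I_A = I_s · R_B/(R_A + R_B).
With f = 0.7417, R_B = R_A · f/(1−f) = 11.8 × 2.872 = 33.88 MΩ.

R_B ≈ 33.9 MΩ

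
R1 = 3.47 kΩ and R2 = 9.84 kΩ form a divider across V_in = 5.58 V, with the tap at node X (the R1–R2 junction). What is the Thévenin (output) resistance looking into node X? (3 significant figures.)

With V_in suppressed (replaced by a short), R_th = R1 ‖ R2 = (3.470 × 9.84)/(3.470 + 9.84) = 2.565 kΩ.

R_th ≈ 2.57 kΩ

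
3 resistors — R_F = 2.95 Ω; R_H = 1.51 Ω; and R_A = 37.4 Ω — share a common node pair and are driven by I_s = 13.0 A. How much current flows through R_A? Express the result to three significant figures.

I ≈ 0.338 A

Conductances: ΣG = 1/2.95 + 1/1.51 + 1/37.4 = 1.028 (1/Ω).
Current divider: I(R_A) = I_s · G_k/ΣG = 13.0 × (0.02674/1.028) = 13.0 × 0.02601 = 0.3381 A.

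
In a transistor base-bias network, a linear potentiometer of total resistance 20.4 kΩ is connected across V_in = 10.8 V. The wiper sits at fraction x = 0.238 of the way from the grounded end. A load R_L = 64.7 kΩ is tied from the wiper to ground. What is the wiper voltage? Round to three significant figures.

V_out ≈ 2.43 V

The pot divides into 15.54 kΩ above the wiper and 4.855 kΩ below.
Lower segment in parallel with the load: 4.855 ‖ 64.7 = 4.516 kΩ.
Then V_out = V_in · 4.516/(15.54 + 4.516) = 2.431 V.
(Unloaded: V_out = x·V_in = 2.57 V.)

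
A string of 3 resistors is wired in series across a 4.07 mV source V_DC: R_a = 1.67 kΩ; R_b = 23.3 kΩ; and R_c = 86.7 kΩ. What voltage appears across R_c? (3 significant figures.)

ΣR = 1.67 + 23.3 + 86.7 = 111.7 kΩ.
Voltage divider: V = V_DC · (86.70 / 111.7) = 4.07 × 0.7764 = 3.160 mV.

V ≈ 3.16 mV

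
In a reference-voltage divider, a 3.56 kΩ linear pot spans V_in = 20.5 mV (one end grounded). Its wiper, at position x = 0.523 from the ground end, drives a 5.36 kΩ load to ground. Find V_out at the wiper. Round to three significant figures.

V_out ≈ 9.20 mV

The pot divides into 1.698 kΩ above the wiper and 1.862 kΩ below.
(x·R_p) ‖ R_L = 1.382 kΩ.
Then V_out = V_in · 1.382/(1.698 + 1.382) = 9.198 mV.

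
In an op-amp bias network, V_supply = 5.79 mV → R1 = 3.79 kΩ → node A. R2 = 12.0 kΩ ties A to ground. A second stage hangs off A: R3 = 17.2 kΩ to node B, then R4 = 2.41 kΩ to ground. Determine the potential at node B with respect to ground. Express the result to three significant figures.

V_B ≈ 0.472 mV

The second stage (R3 + R4 = 19.61 kΩ) loads node A in parallel with R2.
R2 ‖ (R3+R4) = 7.444 kΩ.
V_A = 5.79 × 7.444/(3.79 + 7.444) = 3.837 mV.
Then the unloaded second divider: V_B = V_A × R4/(R3+R4) = 3.837 × 0.1229 = 0.4715 mV.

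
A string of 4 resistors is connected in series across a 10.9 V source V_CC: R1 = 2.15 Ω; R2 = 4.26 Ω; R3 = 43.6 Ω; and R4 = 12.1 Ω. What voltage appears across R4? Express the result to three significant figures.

V ≈ 2.12 V

Total series resistance ΣR = 2.15 + 4.26 + 43.6 + 12.1 = 62.11 Ω.
By the voltage-divider rule, V = 10.9 × 12.10/62.11 = 2.123 V.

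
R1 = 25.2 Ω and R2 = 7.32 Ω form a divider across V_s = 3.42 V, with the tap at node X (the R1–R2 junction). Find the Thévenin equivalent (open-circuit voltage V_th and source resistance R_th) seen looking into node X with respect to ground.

V_th ≈ 0.770 V, R_th ≈ 5.67 Ω

Open-circuit (no load on X): V_th = V_s · R2/(R1 + R2) = 3.42 × 7.32/(25.20 + 7.32) = 0.7698 V.
With V_s suppressed (replaced by a short), R_th = R1 ‖ R2 = (25.20 × 7.32)/(25.20 + 7.32) = 5.672 Ω.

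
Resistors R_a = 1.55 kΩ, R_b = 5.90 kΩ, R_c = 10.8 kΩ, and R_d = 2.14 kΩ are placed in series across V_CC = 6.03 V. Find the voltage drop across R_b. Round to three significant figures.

V ≈ 1.74 V

Series total: ΣR = 1.55 + 5.90 + 10.8 + 2.14 = 20.39 kΩ.
V = V_CC · R/ΣR = 6.03 × 0.2894 = 1.745 V.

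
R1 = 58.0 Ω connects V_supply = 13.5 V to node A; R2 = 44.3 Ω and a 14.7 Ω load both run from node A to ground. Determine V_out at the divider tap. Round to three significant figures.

First combine the lower leg with the load: R2 ‖ R_L = 11.04 Ω.
Then V_out = V_supply · R2'/(R1 + R2') = 13.5 × 11.04/69.04 = 2.158 V.
(Unloaded it would be 5.85 V; the load pulls it down.)

V_out ≈ 2.16 V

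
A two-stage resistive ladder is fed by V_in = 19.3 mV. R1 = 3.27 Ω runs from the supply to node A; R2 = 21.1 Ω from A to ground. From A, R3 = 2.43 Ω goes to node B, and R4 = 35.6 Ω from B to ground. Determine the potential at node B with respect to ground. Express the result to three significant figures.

Node A sees R2 in parallel with the series input of stage 2, R3 + R4 = 38.03 Ω.
R2 ‖ (R3+R4) = 13.57 Ω.
First divider: V_A = V_in · 13.57/(3.27 + 13.57) = 15.55 mV.
Then the unloaded second divider: V_B = V_A × R4/(R3+R4) = 15.55 × 0.9361 = 14.56 mV.

V_B ≈ 14.6 mV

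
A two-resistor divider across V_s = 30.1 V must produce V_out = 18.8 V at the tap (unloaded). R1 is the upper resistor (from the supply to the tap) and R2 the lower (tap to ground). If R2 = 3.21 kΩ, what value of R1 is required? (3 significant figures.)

The divider ratio is R2/(R1+R2) = 18.8/30.1 = 0.6246.
R1 = R2·(1/k − 1) = 3.21 × 0.6011 = 1.929 kΩ.

R1 ≈ 1.93 kΩ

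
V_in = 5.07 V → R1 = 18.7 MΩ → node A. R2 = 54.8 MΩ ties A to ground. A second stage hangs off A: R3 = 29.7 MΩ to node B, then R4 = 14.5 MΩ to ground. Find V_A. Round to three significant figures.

Node A sees R2 in parallel with the series input of stage 2, R3 + R4 = 44.20 MΩ.
Effective lower resistance at A: R2 ‖ 44.20 = 24.47 MΩ.
So V_A = 5.07 × 0.5668 = 2.874 V.

V_A ≈ 2.87 V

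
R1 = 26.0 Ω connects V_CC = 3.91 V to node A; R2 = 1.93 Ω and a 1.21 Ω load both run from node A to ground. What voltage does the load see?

V_out ≈ 0.109 V

The load sits in parallel with R2, giving an effective lower resistance R2' = R2·R_L/(R2+R_L) = 0.7437 Ω.
Now apply the divider: V_out = 3.91 × 0.02781 = 0.1087 V.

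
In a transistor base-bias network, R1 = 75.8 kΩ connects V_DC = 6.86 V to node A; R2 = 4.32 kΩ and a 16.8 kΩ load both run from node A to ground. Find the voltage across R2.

The load sits in parallel with R2, giving an effective lower resistance R2' = R2·R_L/(R2+R_L) = 3.436 kΩ.
Then V_out = V_DC · R2'/(R1 + R2') = 6.86 × 3.436/79.24 = 0.2975 V.

V_out ≈ 0.298 V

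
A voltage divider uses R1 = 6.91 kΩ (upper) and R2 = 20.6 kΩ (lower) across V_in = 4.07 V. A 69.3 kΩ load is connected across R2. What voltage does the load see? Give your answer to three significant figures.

V_out ≈ 2.84 V

The load sits in parallel with R2, giving an effective lower resistance R2' = R2·R_L/(R2+R_L) = 15.88 kΩ.
Voltage divider with the loaded lower leg: V_out = 4.07 × 15.88/(6.91 + 15.88) = 4.07 × 0.6968 = 2.836 V.
(Unloaded it would be 3.05 V; the load pulls it down.)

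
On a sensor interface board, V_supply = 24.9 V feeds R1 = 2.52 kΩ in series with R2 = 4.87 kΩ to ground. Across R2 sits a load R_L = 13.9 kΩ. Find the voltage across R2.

First combine the lower leg with the load: R2 ‖ R_L = 3.606 kΩ.
Voltage divider with the loaded lower leg: V_out = 24.9 × 3.606/(2.52 + 3.606) = 24.9 × 0.5887 = 14.66 V.
(Unloaded it would be 16.4 V; the load pulls it down.)

V_out ≈ 14.7 V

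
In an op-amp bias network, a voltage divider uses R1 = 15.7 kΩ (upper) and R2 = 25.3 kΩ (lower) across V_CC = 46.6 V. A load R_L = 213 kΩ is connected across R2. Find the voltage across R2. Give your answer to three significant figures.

First combine the lower leg with the load: R2 ‖ R_L = 22.61 kΩ.
Voltage divider with the loaded lower leg: V_out = 46.6 × 22.61/(15.7 + 22.61) = 46.6 × 0.5902 = 27.50 V.

V_out ≈ 27.5 V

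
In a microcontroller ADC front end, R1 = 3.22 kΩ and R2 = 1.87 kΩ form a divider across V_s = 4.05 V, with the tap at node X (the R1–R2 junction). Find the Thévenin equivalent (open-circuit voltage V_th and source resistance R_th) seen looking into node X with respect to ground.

V_th ≈ 1.49 V, R_th ≈ 1.18 kΩ

With X open, the divider is unloaded: V_th = 4.05 × 1.87/5.090 = 1.488 V.
With V_s suppressed (replaced by a short), R_th = R1 ‖ R2 = (3.220 × 1.87)/(3.220 + 1.87) = 1.183 kΩ.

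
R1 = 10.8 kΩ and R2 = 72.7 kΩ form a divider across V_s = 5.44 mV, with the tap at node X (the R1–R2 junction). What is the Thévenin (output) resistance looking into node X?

R_th ≈ 9.40 kΩ

Looking into X with the source shorted: R_th = R1·R2/(R1+R2) = 10.80 × 72.7/83.50 = 9.403 kΩ.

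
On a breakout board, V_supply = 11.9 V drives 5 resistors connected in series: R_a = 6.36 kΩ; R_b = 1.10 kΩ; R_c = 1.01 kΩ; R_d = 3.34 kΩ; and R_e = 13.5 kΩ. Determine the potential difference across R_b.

V ≈ 0.517 V

Total series resistance ΣR = 6.36 + 1.10 + 1.01 + 3.34 + 13.5 = 25.31 kΩ.
Voltage divider: V = V_supply · (1.100 / 25.31) = 11.9 × 0.04346 = 0.5172 V.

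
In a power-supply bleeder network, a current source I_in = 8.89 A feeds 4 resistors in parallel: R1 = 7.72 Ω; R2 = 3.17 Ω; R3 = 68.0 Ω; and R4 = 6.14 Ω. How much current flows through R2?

Conductances: ΣG = 1/7.72 + 1/3.17 + 1/68.0 + 1/6.14 = 0.6226 (1/Ω).
Current divider: I(R2) = I_in · G_k/ΣG = 8.89 × (0.3155/0.6226) = 8.89 × 0.5067 = 4.505 A.

I ≈ 4.50 A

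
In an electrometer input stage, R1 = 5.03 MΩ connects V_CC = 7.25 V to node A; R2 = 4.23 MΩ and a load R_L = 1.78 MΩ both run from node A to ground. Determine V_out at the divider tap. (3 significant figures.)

First combine the lower leg with the load: R2 ‖ R_L = 1.253 MΩ.
Now apply the divider: V_out = 7.25 × 0.1994 = 1.446 V.
(Unloaded it would be 3.31 V; the load pulls it down.)

V_out ≈ 1.45 V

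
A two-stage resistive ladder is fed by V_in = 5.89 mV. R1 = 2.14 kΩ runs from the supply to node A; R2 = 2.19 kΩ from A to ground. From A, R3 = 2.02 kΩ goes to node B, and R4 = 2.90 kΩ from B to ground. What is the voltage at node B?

V_B ≈ 1.44 mV

The second stage (R3 + R4 = 4.920 kΩ) loads node A in parallel with R2.
Effective lower resistance at A: R2 ‖ 4.920 = 1.515 kΩ.
First divider: V_A = V_in · 1.515/(2.14 + 1.515) = 2.442 mV.
Then the unloaded second divider: V_B = V_A × R4/(R3+R4) = 2.442 × 0.5894 = 1.439 mV.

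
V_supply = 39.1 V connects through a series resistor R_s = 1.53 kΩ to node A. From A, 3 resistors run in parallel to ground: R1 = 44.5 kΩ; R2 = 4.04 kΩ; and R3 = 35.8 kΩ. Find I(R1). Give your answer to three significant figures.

Combine the parallel branches: R_p = (1/44.5 + 1/4.04 + 1/35.8)⁻¹ = 3.356 kΩ.
V_A = 39.1 × 3.356/4.886 = 26.86 V.
Branch current I = V_A/R1 = 26.86/44.5 = 0.6035 mA.

I ≈ 0.604 mA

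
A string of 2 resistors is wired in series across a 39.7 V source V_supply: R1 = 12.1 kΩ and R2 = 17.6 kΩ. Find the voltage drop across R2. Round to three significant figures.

Total series resistance ΣR = 12.1 + 17.6 = 29.70 kΩ.
V = V_supply · R/ΣR = 39.7 × 0.5926 = 23.53 V.

V ≈ 23.5 V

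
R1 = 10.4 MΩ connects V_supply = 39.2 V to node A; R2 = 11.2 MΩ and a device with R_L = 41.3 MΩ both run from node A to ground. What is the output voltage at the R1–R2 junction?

V_out ≈ 18.0 V

The load sits in parallel with R2, giving an effective lower resistance R2' = R2·R_L/(R2+R_L) = 8.811 MΩ.
Now apply the divider: V_out = 39.2 × 0.4586 = 17.98 V.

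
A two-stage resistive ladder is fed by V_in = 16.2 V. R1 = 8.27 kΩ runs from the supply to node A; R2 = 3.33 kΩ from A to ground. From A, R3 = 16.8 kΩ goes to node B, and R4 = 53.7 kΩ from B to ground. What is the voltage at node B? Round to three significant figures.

The second stage (R3 + R4 = 70.50 kΩ) loads node A in parallel with R2.
R2 ‖ (R3+R4) = 3.180 kΩ.
V_A = 16.2 × 3.180/(8.27 + 3.180) = 4.499 V.
Stage 2 is unloaded, so V_B = V_A · R4/(R3+R4) = 4.499 × 53.7/70.50 = 3.427 V.

V_B ≈ 3.43 V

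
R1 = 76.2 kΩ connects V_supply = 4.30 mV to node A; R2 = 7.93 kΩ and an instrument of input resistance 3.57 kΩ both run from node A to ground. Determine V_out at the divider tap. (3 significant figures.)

V_out ≈ 0.135 mV

R2 ‖ R_L = (7.93 × 3.57)/(7.93 + 3.57) = 2.462 kΩ.
Now apply the divider: V_out = 4.30 × 0.03130 = 0.1346 mV.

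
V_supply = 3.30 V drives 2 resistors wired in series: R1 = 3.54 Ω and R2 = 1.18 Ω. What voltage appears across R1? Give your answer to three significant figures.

Total series resistance ΣR = 3.54 + 1.18 = 4.720 Ω.
V = V_supply · R/ΣR = 3.30 × 0.7500 = 2.475 V.

V ≈ 2.47 V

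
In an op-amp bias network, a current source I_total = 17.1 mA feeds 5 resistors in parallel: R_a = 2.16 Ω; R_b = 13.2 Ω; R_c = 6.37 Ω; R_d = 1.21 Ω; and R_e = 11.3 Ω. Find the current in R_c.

I ≈ 1.67 mA

Total conductance ΣG = 1/2.16 + 1/13.2 + 1/6.37 + 1/1.21 + 1/11.3 = 1.611 (units of 1/Ω).
R_c takes the fraction G_k/ΣG = 0.1570/1.611 = 0.09747, so I = 17.1 × 0.09747 = 1.667 mA.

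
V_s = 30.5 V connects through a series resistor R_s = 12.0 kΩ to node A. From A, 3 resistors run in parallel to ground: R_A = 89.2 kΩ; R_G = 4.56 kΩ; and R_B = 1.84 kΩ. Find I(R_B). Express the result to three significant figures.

I ≈ 1.61 mA

Parallel bank: R_p = 1/(1/89.2 + 1/4.56 + 1/1.84) = 1.292 kΩ.
Node voltage V_A = V_s · R_p/(R_s + R_p) = 30.5 × 0.09720 = 2.965 V.
I(R_B) = V_A / R_B = 2.965/1.84 = 1.611 mA.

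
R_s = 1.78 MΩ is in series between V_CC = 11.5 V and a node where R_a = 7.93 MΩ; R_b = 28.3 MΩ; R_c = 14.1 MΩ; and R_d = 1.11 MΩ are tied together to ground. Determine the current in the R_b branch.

Combine the parallel branches: R_p = (1/7.93 + 1/28.3 + 1/14.1 + 1/1.11)⁻¹ = 0.8824 MΩ.
V_A = 11.5 × 0.8824/2.662 = 3.811 V.
I(R_b) = V_A / R_b = 3.811/28.3 = 0.1347 µA.

I ≈ 0.135 µA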